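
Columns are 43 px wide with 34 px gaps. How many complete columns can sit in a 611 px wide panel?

8 columns: 8·43 + 7·34 = 582 px ≤ 611.
9 columns: 659 px > 611. So 8.

8 columns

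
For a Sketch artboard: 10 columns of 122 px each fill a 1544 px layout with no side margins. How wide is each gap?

Columns use 1220 px, leaving 324 px across 9 gaps = 36 px each.

36 px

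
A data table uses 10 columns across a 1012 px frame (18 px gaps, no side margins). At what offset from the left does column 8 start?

1012 − 9·18 = 850; ÷10 gives c = 85 px.
Before column 8: 7 columns + 7 gaps.
Offset = 7·(85 + 18) = 7·103 = 721 px.

721 px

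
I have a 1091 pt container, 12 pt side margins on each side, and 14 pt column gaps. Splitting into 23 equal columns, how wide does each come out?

33 pt

Take off 24 pt of margins, leaving 1067 pt.
1067 − 22·14 = 759; ÷23 gives c = 33 pt.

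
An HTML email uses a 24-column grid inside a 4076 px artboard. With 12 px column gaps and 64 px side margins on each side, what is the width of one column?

153 px

Content width = 4076 − 2·64 = 3948 px.
3948 − 23·12 = 3672; ÷24 gives c = 153 px.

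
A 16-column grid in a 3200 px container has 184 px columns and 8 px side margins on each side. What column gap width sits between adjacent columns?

Inside the margins: 3200 − 16 = 3184 px.
16 columns take 16·184 = 2944 px; remaining 240 splits into 15 column gaps.
g = 240 / 15 = 16 px.

16 px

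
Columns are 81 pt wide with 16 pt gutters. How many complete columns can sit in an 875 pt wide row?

9 columns

9 columns: 9·81 + 8·16 = 857 pt ≤ 875.
10 columns: 954 pt > 875. So 9.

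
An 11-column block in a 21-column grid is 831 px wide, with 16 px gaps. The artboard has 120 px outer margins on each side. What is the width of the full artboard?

1841 px

11c + 10·16 = 831 → 11c = 671 → c = 61 px.
Adding margins, columns and gutters: 240 + 1281 + 320 = 1841 px.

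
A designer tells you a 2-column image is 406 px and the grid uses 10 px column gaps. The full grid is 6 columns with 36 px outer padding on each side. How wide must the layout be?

1310 px

2 columns + 1 column gap: 2c + 1·10 = 406.
2c = 406 − 10 = 396, so c = 198 px.
Adding margins, columns and gutters: 72 + 1188 + 50 = 1310 px.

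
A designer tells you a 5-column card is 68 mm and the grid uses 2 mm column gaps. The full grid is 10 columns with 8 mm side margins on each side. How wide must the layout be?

5c + 4·2 = 68 → 5c = 60 → c = 12 mm.
Adding margins, columns and gutters: 16 + 120 + 18 = 154 mm.

154 mm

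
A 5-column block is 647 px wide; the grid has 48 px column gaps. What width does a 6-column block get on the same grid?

647 − 4·48 = 455; ÷5 gives c = 91 px.
6-column span = 6·91 + 5·48 = 786 px.

786 px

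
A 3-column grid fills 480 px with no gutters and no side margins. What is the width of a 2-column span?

320 px

480 / 3 = 160 px per column.
2-column span = 2·160 = 320 px.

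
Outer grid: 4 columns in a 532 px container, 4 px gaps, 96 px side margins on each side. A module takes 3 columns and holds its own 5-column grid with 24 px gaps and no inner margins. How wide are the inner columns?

31.6 px

Outer content = 532 − 2·96 = 340 px.
Subtracting 3 gaps of 4 leaves 328 for 4 columns, so c = 82 px.
3-column span = 3·82 + 2·4 = 254 px.
5 columns + 4 gaps: 5d + 4·24 = 254.
5d = 254 − 96 = 158, so d = 31.6 px.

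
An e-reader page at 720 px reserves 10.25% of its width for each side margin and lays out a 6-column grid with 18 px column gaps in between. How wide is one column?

Margins: 10.25% × 720 = 73.8 px each, so content = 720 − 147.6 = 572.4 px.
572.4 − 5·18 = 482.4; ÷6 gives c = 80.4 px.

80.4 px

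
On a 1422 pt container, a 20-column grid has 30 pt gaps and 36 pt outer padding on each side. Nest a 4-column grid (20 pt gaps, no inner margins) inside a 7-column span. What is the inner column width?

Inside the margins: 1422 − 72 = 1350 pt.
20 columns + 19 gaps: 20c + 19·30 = 1350.
20c = 1350 − 570 = 780, so c = 39 pt.
Span of 7: 7·39 + 6·30 = 273 + 180 = 453 pt.
453 − 3·20 = 393; ÷4 gives d = 98.25 pt.

98.25 pt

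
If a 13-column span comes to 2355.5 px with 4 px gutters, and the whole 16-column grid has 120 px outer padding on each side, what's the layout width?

13c + 12·4 = 2355.5 → 13c = 2307.5 → c = 177.5 px.
Total width: 2·120 + 16·177.5 + 15·4 = 3140 px.

3140 px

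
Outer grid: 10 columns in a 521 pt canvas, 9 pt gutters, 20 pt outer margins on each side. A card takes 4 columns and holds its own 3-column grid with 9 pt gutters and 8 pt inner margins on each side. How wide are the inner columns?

51 pt

Inside the margins: 521 − 40 = 481 pt.
481 − 9·9 = 400; ÷10 gives c = 40 pt.
4-column span = 4·40 + 3·9 = 187 pt.
Inner content = 187 − 2·8 = 171 pt.
3d + 2·9 = 171 → 3d = 153 → d = 51 pt.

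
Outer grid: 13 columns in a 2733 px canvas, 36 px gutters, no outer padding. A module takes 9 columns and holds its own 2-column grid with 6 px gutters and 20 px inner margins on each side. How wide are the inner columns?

Subtracting 12 gutters of 36 leaves 2301 for 13 columns, so c = 177 px.
9 columns plus 8 gutters: 1593 + 288 = 1881 px.
Inner content = 1881 − 2·20 = 1841 px.
2 columns + 1 gutter: 2d + 1·6 = 1841.
2d = 1841 − 6 = 1835, so d = 917.5 px.

917.5 px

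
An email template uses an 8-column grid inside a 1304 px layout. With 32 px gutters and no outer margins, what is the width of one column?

Subtracting 7 gutters of 32 leaves 1080 for 8 columns, so c = 135 px.

135 px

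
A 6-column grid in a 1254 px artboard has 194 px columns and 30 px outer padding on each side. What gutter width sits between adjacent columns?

Inside the margins: 1254 − 60 = 1194 px.
6 columns take 6·194 = 1164 px; remaining 30 splits into 5 gutters.
g = 30 / 5 = 6 px.

6 px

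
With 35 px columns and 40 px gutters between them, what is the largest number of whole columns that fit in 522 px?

7 columns

k columns need k·35 + (k−1)·40 = k·75 − 40.
k·75 − 40 ≤ 522 → k ≤ 562 / 75 ≈ 7.49, so k = 7.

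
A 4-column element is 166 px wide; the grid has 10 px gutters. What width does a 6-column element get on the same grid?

254 px

4c + 3·10 = 166 → 4c = 136 → c = 34 px.
6 columns plus 5 gutters: 204 + 50 = 254 px.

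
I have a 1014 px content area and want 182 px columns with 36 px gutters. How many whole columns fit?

4 columns

4 columns: 4·182 + 3·36 = 836 px ≤ 1014.
5 columns: 1054 px > 1014. So 4.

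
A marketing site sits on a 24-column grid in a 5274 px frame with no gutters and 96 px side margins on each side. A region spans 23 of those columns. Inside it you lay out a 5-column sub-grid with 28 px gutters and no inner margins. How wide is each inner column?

Subtract both margins: 5274 − 2·96 = 5082 px.
With no gutters, each column is 5082/24 = 211.75 px.
With no gutters, 23 columns span 23·211.75 = 4870.25 px.
Subtracting 4 gutters of 28 leaves 4758.25 for 5 columns, so d = 951.65 px.

951.65 px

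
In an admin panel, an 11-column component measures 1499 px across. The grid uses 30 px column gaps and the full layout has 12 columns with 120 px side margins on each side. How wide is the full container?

1878 px

11 columns + 10 column gaps: 11c + 10·30 = 1499.
11c = 1499 − 300 = 1199, so c = 109 px.
Container = 2·120 + 12·109 + 11·30 = 240 + 1308 + 330 = 1878 px.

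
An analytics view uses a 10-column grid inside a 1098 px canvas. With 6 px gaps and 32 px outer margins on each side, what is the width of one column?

98 px

Take off 64 px of margins, leaving 1034 px.
10c + 9·6 = 1034 → 10c = 980 → c = 98 px.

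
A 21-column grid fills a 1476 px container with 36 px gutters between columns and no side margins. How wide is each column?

Subtracting 20 gutters of 36 leaves 756 for 21 columns, so c = 36 px.

36 px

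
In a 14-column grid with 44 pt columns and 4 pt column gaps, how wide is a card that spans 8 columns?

380 pt

Span of 8: 8·44 + 7·4 = 352 + 28 = 380 pt.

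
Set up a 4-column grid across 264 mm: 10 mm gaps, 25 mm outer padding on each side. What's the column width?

46 mm

Subtract both margins: 264 − 2·25 = 214 mm.
4 columns + 3 gaps: 4c + 3·10 = 214.
4c = 214 − 30 = 184, so c = 46 mm.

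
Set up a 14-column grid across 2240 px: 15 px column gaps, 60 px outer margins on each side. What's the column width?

Take off 120 px of margins, leaving 2120 px.
2120 − 13·15 = 1925; ÷14 gives c = 137.5 px.

137.5 px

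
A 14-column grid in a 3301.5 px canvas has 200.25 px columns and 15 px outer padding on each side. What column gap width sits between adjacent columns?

36 px

Inside the margins: 3301.5 − 30 = 3271.5 px.
14·200.25 + 13g = 3271.5 → 13g = 468 → g = 36 px.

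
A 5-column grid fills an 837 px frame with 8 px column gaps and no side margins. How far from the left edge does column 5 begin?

Subtracting 4 column gaps of 8 leaves 805 for 5 columns, so c = 161 px.
Each column+gutter stride is 169 px; with no margin, 4 of them is 676 px.

676 px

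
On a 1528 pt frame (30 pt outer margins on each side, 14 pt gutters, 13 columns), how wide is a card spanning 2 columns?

214 pt

Content width = 1528 − 2·30 = 1468 pt.
13 columns + 12 gutters: 13c + 12·14 = 1468.
13c = 1468 − 168 = 1300, so c = 100 pt.
2-column span = 2·100 + 1·14 = 214 pt.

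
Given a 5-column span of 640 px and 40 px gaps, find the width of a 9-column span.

5 columns + 4 gaps: 5c + 4·40 = 640.
5c = 640 − 160 = 480, so c = 96 px.
9-column span = 9·96 + 8·40 = 1184 px.

1184 px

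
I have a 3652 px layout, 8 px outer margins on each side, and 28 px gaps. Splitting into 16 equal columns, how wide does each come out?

201 px

Inside the margins: 3652 − 16 = 3636 px.
16 columns + 15 gaps: 16c + 15·28 = 3636.
16c = 3636 − 420 = 3216, so c = 201 px.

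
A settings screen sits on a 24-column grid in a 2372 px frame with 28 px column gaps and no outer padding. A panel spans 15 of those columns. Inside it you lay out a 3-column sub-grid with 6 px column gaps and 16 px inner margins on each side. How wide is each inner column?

2372 − 23·28 = 1728; ÷24 gives c = 72 px.
15-column span = 15·72 + 14·28 = 1472 px.
Inner content = 1472 − 2·16 = 1440 px.
3d + 2·6 = 1440 → 3d = 1428 → d = 476 px.

476 px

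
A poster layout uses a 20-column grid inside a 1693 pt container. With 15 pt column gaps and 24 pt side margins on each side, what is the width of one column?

Subtract both margins: 1693 − 2·24 = 1645 pt.
Subtracting 19 column gaps of 15 leaves 1360 for 20 columns, so c = 68 pt.

68 pt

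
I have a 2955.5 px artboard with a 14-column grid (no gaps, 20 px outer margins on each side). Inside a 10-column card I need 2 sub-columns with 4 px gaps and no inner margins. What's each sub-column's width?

1039.25 px

Outer content = 2955.5 − 2·20 = 2915.5 px.
14c = 2915.5 → c = 208.25 px.
With no gaps, 10 columns span 10·208.25 = 2082.5 px.
2082.5 − 1·4 = 2078.5; ÷2 gives d = 1039.25 px.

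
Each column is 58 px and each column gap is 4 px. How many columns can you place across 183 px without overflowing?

3 columns

Each extra column adds 58 + 4 = 62 px.
(183 + 4) / 62 = 3.02, so 3 columns fit.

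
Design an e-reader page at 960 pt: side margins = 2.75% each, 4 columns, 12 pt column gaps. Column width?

217.8 pt

Each margin = 2.75% of 960 = 26.4 pt; content = 960 − 2·26.4 = 907.2 pt.
4 columns + 3 column gaps: 4c + 3·12 = 907.2.
4c = 907.2 − 36 = 871.2, so c = 217.8 pt.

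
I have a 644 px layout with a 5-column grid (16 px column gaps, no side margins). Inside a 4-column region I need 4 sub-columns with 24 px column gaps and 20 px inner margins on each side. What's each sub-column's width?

100 px

5c + 4·16 = 644 → 5c = 580 → c = 116 px.
4-column span = 4·116 + 3·16 = 512 px.
Inner content = 512 − 2·20 = 472 px.
472 − 3·24 = 400; ÷4 gives d = 100 px.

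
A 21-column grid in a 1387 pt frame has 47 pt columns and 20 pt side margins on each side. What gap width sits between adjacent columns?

Take off 40 pt of margins, leaving 1347 pt.
Columns use 987 pt, leaving 360 pt across 20 gaps = 18 pt each.

18 pt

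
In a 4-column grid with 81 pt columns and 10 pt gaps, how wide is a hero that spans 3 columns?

3 columns plus 2 gaps: 243 + 20 = 263 pt.

263 pt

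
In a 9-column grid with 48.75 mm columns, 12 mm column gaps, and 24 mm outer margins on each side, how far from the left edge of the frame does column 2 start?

Each column+gutter stride is 60.75 mm; 1 of them past the 24 mm margin is 24 + 60.75 = 84.75 mm.

84.75 mm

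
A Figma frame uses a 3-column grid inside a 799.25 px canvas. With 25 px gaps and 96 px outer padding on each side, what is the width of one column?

Inside the margins: 799.25 − 192 = 607.25 px.
607.25 − 2·25 = 557.25; ÷3 gives c = 185.75 px.

185.75 px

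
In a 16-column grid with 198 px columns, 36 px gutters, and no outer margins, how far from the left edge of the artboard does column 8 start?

Before column 8: 7 columns + 7 gutters.
Offset = 7·(198 + 36) = 7·234 = 1638 px.

1638 px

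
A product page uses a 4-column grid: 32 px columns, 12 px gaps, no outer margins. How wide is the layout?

164 px

Total width: 4·32 + 3·12 = 164 px.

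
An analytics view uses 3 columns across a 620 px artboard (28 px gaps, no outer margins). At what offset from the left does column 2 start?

620 − 2·28 = 564; ÷3 gives c = 188 px.
Each column+gutter stride is 216 px; with no margin, 1 of them is 216 px.

216 px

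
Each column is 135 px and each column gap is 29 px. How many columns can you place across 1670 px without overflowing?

10 columns: 10·135 + 9·29 = 1611 px ≤ 1670.
11 columns: 1775 px > 1670. So 10.

10 columns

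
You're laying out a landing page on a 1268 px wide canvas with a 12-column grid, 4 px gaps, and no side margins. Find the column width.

102 px

12 columns + 11 gaps: 12c + 11·4 = 1268.
12c = 1268 − 44 = 1224, so c = 102 px.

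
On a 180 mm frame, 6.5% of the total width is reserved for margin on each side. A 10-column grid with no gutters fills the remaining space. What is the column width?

15.66 mm

Margins: 6.5% × 180 = 11.7 mm each, so content = 180 − 23.4 = 156.6 mm.
With no gutters, each column is 156.6/10 = 15.66 mm.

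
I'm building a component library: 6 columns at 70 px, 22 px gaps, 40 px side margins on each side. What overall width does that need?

Artboard = 2·40 + 6·70 + 5·22 = 80 + 420 + 110 = 610 px.

610 px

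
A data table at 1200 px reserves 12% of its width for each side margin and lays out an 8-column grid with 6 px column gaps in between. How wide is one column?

108.75 px

Each margin = 12% of 1200 = 144 px; content = 1200 − 2·144 = 912 px.
8c + 7·6 = 912 → 8c = 870 → c = 108.75 px.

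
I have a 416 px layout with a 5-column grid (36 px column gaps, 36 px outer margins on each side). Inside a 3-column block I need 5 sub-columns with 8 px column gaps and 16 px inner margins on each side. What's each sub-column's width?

25.6 px

Inside the margins: 416 − 72 = 344 px.
Subtracting 4 column gaps of 36 leaves 200 for 5 columns, so c = 40 px.
Span of 3: 3·40 + 2·36 = 120 + 72 = 192 px.
Inner content = 192 − 2·16 = 160 px.
5d + 4·8 = 160 → 5d = 128 → d = 25.6 px.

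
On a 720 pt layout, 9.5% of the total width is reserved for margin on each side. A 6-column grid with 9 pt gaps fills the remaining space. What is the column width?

89.7 pt

Margins: 9.5% × 720 = 68.4 pt each, so content = 720 − 136.8 = 583.2 pt.
6c + 5·9 = 583.2 → 6c = 538.2 → c = 89.7 pt.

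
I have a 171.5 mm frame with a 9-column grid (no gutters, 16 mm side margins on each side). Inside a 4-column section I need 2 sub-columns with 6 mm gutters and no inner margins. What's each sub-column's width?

Subtract both margins: 171.5 − 2·16 = 139.5 mm.
139.5 / 9 = 15.5 mm per column.
4-column span = 4·15.5 = 62 mm.
2 columns + 1 gutter: 2d + 1·6 = 62.
2d = 62 − 6 = 56, so d = 28 mm.

28 mm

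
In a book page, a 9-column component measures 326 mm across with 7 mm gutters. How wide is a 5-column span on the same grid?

178 mm

326 − 8·7 = 270; ÷9 gives c = 30 mm.
5-column span = 5·30 + 4·7 = 178 mm.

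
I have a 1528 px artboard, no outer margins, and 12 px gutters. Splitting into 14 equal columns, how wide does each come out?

98 px

1528 − 13·12 = 1372; ÷14 gives c = 98 px.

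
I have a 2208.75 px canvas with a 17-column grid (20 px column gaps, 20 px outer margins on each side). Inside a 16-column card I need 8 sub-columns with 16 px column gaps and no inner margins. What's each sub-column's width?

241 px

Subtract both margins: 2208.75 − 2·20 = 2168.75 px.
17c + 16·20 = 2168.75 → 17c = 1848.75 → c = 108.75 px.
16-column span = 16·108.75 + 15·20 = 2040 px.
Subtracting 7 column gaps of 16 leaves 1928 for 8 columns, so d = 241 px.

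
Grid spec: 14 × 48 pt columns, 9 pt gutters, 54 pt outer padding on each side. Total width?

897 pt

Adding margins, columns and gutters: 108 + 672 + 117 = 897 pt.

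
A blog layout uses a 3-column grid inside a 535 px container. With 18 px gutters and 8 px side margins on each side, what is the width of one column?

161 px

Inside the margins: 535 − 16 = 519 px.
519 − 2·18 = 483; ÷3 gives c = 161 px.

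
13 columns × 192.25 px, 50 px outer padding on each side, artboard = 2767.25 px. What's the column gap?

Inside the margins: 2767.25 − 100 = 2667.25 px.
13 columns take 13·192.25 = 2499.25 px; remaining 168 splits into 12 column gaps.
g = 168 / 12 = 14 px.

14 px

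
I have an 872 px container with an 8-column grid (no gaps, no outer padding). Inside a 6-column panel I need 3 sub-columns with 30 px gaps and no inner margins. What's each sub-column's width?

872 / 8 = 109 px per column.
With no gaps, 6 columns span 6·109 = 654 px.
3d + 2·30 = 654 → 3d = 594 → d = 198 px.

198 px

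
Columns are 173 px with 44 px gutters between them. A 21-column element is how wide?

Span of 21: 21·173 + 20·44 = 3633 + 880 = 4513 px.

4513 px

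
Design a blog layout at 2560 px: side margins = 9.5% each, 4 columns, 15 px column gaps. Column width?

2560 × (1 − 2·9.5%) = 2560 × 81% = 2073.6 px for the columns.
4 columns + 3 column gaps: 4c + 3·15 = 2073.6.
4c = 2073.6 − 45 = 2028.6, so c = 507.15 px.

507.15 px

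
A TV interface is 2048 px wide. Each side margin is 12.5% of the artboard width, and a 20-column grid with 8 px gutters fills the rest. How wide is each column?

69.2 px

2048 × (1 − 2·12.5%) = 2048 × 75% = 1536 px for the columns.
1536 − 19·8 = 1384; ÷20 gives c = 69.2 px.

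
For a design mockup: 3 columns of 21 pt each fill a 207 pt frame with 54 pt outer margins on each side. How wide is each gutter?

Inside the margins: 207 − 108 = 99 pt.
3·21 + 2g = 99 → 2g = 36 → g = 18 pt.

18 pt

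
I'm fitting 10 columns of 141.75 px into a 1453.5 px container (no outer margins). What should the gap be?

4 px

10 columns take 10·141.75 = 1417.5 px; remaining 36 splits into 9 gaps.
g = 36 / 9 = 4 px.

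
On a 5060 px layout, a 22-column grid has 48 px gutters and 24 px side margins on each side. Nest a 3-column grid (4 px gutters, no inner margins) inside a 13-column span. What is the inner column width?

978 px

Inside the margins: 5060 − 48 = 5012 px.
22c + 21·48 = 5012 → 22c = 4004 → c = 182 px.
13-column span = 13·182 + 12·48 = 2942 px.
3 columns + 2 gutters: 3d + 2·4 = 2942.
3d = 2942 − 8 = 2934, so d = 978 px.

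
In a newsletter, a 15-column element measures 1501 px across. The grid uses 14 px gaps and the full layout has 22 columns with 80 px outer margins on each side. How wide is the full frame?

2368 px

15 columns + 14 gaps: 15c + 14·14 = 1501.
15c = 1501 − 196 = 1305, so c = 87 px.
Total width: 2·80 + 22·87 + 21·14 = 2368 px.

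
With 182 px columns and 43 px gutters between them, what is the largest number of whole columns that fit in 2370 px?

10 columns

k columns need k·182 + (k−1)·43 = k·225 − 43.
k·225 − 43 ≤ 2370 → k ≤ 2413 / 225 ≈ 10.72, so k = 10.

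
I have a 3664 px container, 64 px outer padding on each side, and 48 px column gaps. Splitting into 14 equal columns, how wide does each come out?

208 px

Take off 128 px of margins, leaving 3536 px.
14c + 13·48 = 3536 → 14c = 2912 → c = 208 px.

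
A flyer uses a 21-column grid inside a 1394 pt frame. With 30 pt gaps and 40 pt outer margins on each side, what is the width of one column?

Content width = 1394 − 2·40 = 1314 pt.
21c + 20·30 = 1314 → 21c = 714 → c = 34 pt.

34 pt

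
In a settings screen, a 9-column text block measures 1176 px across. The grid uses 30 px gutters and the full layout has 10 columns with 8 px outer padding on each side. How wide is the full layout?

1326 px

1176 − 8·30 = 936; ÷9 gives c = 104 px.
Layout = 2·8 + 10·104 + 9·30 = 16 + 1040 + 270 = 1326 px.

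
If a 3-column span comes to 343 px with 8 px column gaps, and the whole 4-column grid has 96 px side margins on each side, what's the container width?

652 px

3c + 2·8 = 343 → 3c = 327 → c = 109 px.
Adding margins, columns and gutters: 192 + 436 + 24 = 652 px.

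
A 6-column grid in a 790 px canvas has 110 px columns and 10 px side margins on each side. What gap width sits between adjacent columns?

Content width = 790 − 2·10 = 770 px.
Columns use 660 px, leaving 110 px across 5 gaps = 22 px each.

22 px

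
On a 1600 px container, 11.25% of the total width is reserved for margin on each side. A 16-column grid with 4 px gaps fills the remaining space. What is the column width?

Each margin = 11.25% of 1600 = 180 px; content = 1600 − 2·180 = 1240 px.
16 columns + 15 gaps: 16c + 15·4 = 1240.
16c = 1240 − 60 = 1180, so c = 73.75 px.

73.75 px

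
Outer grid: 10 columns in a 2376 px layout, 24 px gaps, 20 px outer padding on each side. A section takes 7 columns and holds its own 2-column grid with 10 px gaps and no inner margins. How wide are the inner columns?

809 px

Outer content = 2376 − 2·20 = 2336 px.
Subtracting 9 gaps of 24 leaves 2120 for 10 columns, so c = 212 px.
Span of 7: 7·212 + 6·24 = 1484 + 144 = 1628 px.
2 columns + 1 gap: 2d + 1·10 = 1628.
2d = 1628 − 10 = 1618, so d = 809 px.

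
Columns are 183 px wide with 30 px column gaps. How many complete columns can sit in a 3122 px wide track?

14 columns

Each extra column adds 183 + 30 = 213 px.
(3122 + 30) / 213 = 14.80, so 14 columns fit.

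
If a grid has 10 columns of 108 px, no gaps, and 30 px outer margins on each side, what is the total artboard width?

1140 px

Artboard = 2·30 + 10·108 = 60 + 1080 = 1140 px.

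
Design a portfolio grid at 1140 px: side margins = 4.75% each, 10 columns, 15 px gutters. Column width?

89.67 px

1140 × (1 − 2·4.75%) = 1140 × 90.5% = 1031.7 px for the columns.
10c + 9·15 = 1031.7 → 10c = 896.7 → c = 89.67 px.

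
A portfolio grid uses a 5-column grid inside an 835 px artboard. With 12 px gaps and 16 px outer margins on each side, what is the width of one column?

Take off 32 px of margins, leaving 803 px.
5 columns + 4 gaps: 5c + 4·12 = 803.
5c = 803 − 48 = 755, so c = 151 px.

151 px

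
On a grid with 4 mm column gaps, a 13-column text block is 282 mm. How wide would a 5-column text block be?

13c + 12·4 = 282 → 13c = 234 → c = 18 mm.
5 columns plus 4 column gaps: 90 + 16 = 106 mm.

106 mm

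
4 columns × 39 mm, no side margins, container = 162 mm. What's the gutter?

4 columns take 4·39 = 156 mm; remaining 6 splits into 3 gutters.
g = 6 / 3 = 2 mm.

2 mm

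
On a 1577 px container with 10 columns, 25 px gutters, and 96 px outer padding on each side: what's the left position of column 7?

Content = 1577 − 2·96 = 1385 px.
10 columns + 9 gutters: 10c + 9·25 = 1385.
10c = 1385 − 225 = 1160, so c = 116 px.
Before column 7: the margin + 6 columns + 6 gutters.
Offset = 96 + 6·(116 + 25) = 96 + 846 = 942 px.

942 px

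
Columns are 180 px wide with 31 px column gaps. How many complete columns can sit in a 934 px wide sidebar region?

Each extra column adds 180 + 31 = 211 px.
(934 + 31) / 211 = 4.57, so 4 columns fit.

4 columns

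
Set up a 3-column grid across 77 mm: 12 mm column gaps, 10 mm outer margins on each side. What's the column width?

Content width = 77 − 2·10 = 57 mm.
3c + 2·12 = 57 → 3c = 33 → c = 11 mm.

11 mm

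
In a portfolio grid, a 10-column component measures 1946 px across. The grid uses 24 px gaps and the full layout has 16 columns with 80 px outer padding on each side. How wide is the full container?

Subtracting 9 gaps of 24 leaves 1730 for 10 columns, so c = 173 px.
Container = 2·80 + 16·173 + 15·24 = 160 + 2768 + 360 = 3288 px.

3288 px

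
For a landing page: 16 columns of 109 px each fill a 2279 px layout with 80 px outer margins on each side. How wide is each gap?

Content width = 2279 − 2·80 = 2119 px.
Columns use 1744 px, leaving 375 px across 15 gaps = 25 px each.

25 px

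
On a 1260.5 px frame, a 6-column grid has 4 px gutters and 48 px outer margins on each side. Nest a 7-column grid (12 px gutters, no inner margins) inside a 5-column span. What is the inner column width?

Inside the margins: 1260.5 − 96 = 1164.5 px.
1164.5 − 5·4 = 1144.5; ÷6 gives c = 190.75 px.
Span of 5: 5·190.75 + 4·4 = 953.75 + 16 = 969.75 px.
7 columns + 6 gutters: 7d + 6·12 = 969.75.
7d = 969.75 − 72 = 897.75, so d = 128.25 px.

128.25 px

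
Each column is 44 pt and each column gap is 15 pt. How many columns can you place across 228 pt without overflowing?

Each extra column adds 44 + 15 = 59 pt.
(228 + 15) / 59 = 4.12, so 4 columns fit.

4 columns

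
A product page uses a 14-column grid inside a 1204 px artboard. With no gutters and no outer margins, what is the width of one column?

1204 / 14 = 86 px per column.

86 px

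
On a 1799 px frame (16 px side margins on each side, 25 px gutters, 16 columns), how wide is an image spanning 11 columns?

Inside the margins: 1799 − 32 = 1767 px.
Subtracting 15 gutters of 25 leaves 1392 for 16 columns, so c = 87 px.
11 columns plus 10 gutters: 957 + 250 = 1207 px.

1207 px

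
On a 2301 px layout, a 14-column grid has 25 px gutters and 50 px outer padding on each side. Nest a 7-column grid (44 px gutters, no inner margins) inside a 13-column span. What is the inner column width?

254 px

Subtract both margins: 2301 − 2·50 = 2201 px.
14 columns + 13 gutters: 14c + 13·25 = 2201.
14c = 2201 − 325 = 1876, so c = 134 px.
Span of 13: 13·134 + 12·25 = 1742 + 300 = 2042 px.
7d + 6·44 = 2042 → 7d = 1778 → d = 254 px.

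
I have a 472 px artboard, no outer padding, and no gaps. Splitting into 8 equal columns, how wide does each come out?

59 px

8c = 472 → c = 59 px.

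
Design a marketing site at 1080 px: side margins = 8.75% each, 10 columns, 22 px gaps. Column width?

69.3 px

Each margin = 8.75% of 1080 = 94.5 px; content = 1080 − 2·94.5 = 891 px.
Subtracting 9 gaps of 22 leaves 693 for 10 columns, so c = 69.3 px.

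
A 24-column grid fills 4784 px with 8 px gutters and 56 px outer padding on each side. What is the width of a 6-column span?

Take off 112 px of margins, leaving 4672 px.
Subtracting 23 gutters of 8 leaves 4488 for 24 columns, so c = 187 px.
Span of 6: 6·187 + 5·8 = 1122 + 40 = 1162 px.

1162 px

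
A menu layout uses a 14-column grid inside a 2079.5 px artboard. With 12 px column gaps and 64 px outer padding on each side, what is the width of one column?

Inside the margins: 2079.5 − 128 = 1951.5 px.
Subtracting 13 column gaps of 12 leaves 1795.5 for 14 columns, so c = 128.25 px.

128.25 px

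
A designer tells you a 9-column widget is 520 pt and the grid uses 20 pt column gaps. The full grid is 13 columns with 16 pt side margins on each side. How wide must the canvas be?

9c + 8·20 = 520 → 9c = 360 → c = 40 pt.
Canvas = 2·16 + 13·40 + 12·20 = 32 + 520 + 240 = 792 pt.

792 pt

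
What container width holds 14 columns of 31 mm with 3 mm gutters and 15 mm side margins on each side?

Adding margins, columns and gutters: 30 + 434 + 39 = 503 mm.

503 mm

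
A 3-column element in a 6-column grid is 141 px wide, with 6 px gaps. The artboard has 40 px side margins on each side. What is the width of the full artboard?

Subtracting 2 gaps of 6 leaves 129 for 3 columns, so c = 43 px.
Artboard = 2·40 + 6·43 + 5·6 = 80 + 258 + 30 = 368 px.

368 px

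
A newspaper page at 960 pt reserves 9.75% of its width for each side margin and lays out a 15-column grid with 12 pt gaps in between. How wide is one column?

Each margin = 9.75% of 960 = 93.6 pt; content = 960 − 2·93.6 = 772.8 pt.
15 columns + 14 gaps: 15c + 14·12 = 772.8.
15c = 772.8 − 168 = 604.8, so c = 40.32 pt.

40.32 pt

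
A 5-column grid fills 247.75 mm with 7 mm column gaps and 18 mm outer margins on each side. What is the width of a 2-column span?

Inside the margins: 247.75 − 36 = 211.75 mm.
211.75 − 4·7 = 183.75; ÷5 gives c = 36.75 mm.
2 columns plus 1 column gap: 73.5 + 7 = 80.5 mm.

80.5 mm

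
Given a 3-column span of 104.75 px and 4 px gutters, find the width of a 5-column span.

177.25 px

104.75 − 2·4 = 96.75; ÷3 gives c = 32.25 px.
5 columns plus 4 gutters: 161.25 + 16 = 177.25 px.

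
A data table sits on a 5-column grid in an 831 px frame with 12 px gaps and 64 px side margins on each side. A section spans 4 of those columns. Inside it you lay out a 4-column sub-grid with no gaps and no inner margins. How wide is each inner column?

Inside the margins: 831 − 128 = 703 px.
5c + 4·12 = 703 → 5c = 655 → c = 131 px.
4-column span = 4·131 + 3·12 = 560 px.
4d = 560 → d = 140 px.

140 px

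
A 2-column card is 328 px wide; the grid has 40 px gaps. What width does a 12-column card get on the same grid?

2 columns + 1 gap: 2c + 1·40 = 328.
2c = 328 − 40 = 288, so c = 144 px.
12 columns plus 11 gaps: 1728 + 440 = 2168 px.

2168 px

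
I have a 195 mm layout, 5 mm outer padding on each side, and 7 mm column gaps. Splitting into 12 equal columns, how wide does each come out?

Take off 10 mm of margins, leaving 185 mm.
185 − 11·7 = 108; ÷12 gives c = 9 mm.

9 mm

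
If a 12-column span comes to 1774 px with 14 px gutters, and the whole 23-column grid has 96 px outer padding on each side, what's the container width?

3605 px

Subtracting 11 gutters of 14 leaves 1620 for 12 columns, so c = 135 px.
Container = 2·96 + 23·135 + 22·14 = 192 + 3105 + 308 = 3605 px.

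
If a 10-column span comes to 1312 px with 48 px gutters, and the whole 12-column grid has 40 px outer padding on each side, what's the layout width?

1664 px

1312 − 9·48 = 880; ÷10 gives c = 88 px.
Adding margins, columns and gutters: 80 + 1056 + 528 = 1664 px.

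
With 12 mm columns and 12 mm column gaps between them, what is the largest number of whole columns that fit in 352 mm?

15 columns

k columns need k·12 + (k−1)·12 = k·24 − 12.
k·24 − 12 ≤ 352 → k ≤ 364 / 24 ≈ 15.17, so k = 15.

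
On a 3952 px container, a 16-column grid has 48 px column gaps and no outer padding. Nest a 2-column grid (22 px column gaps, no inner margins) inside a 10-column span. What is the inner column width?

Subtracting 15 column gaps of 48 leaves 3232 for 16 columns, so c = 202 px.
Span of 10: 10·202 + 9·48 = 2020 + 432 = 2452 px.
2d + 1·22 = 2452 → 2d = 2430 → d = 1215 px.

1215 px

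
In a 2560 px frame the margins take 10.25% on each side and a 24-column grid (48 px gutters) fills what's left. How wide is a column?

Margins: 10.25% × 2560 = 262.4 px each, so content = 2560 − 524.8 = 2035.2 px.
Subtracting 23 gutters of 48 leaves 931.2 for 24 columns, so c = 38.8 px.

38.8 px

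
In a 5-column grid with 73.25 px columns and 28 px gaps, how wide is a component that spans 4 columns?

377 px

4 columns plus 3 gaps: 293 + 84 = 377 px.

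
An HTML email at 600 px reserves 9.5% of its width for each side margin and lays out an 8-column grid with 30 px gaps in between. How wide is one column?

34.5 px

600 × (1 − 2·9.5%) = 600 × 81% = 486 px for the columns.
8c + 7·30 = 486 → 8c = 276 → c = 34.5 px.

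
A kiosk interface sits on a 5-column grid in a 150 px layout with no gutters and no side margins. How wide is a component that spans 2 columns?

60 px

150 / 5 = 30 px per column.
2-column span = 2·30 = 60 px.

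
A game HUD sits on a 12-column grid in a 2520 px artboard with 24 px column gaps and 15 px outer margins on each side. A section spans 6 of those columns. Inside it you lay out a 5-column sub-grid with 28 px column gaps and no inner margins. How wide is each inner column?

224.2 px

Inside the margins: 2520 − 30 = 2490 px.
12c + 11·24 = 2490 → 12c = 2226 → c = 185.5 px.
6-column span = 6·185.5 + 5·24 = 1233 px.
5 columns + 4 column gaps: 5d + 4·28 = 1233.
5d = 1233 − 112 = 1121, so d = 224.2 px.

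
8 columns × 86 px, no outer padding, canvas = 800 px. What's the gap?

16 px

8·86 + 7g = 800 → 7g = 112 → g = 16 px.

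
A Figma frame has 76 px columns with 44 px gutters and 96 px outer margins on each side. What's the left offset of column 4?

456 px

Before column 4: the margin + 3 columns + 3 gutters.
Offset = 96 + 3·(76 + 44) = 96 + 360 = 456 px.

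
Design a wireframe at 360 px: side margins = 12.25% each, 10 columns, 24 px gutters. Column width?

Margins: 12.25% × 360 = 44.1 px each, so content = 360 − 88.2 = 271.8 px.
Subtracting 9 gutters of 24 leaves 55.8 for 10 columns, so c = 5.58 px.

5.58 px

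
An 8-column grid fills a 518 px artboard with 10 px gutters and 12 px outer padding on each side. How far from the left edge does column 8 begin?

Subtract both margins: 518 − 2·12 = 494 px.
494 − 7·10 = 424; ÷8 gives c = 53 px.
Before column 8: the margin + 7 columns + 7 gutters.
Offset = 12 + 7·(53 + 10) = 12 + 441 = 453 px.

453 px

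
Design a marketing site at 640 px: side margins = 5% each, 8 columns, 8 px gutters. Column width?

Each margin = 5% of 640 = 32 px; content = 640 − 2·32 = 576 px.
8 columns + 7 gutters: 8c + 7·8 = 576.
8c = 576 − 56 = 520, so c = 65 px.

65 px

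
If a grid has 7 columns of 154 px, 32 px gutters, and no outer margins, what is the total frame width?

1270 px

Summing: 1078 + 192 = 1270 px.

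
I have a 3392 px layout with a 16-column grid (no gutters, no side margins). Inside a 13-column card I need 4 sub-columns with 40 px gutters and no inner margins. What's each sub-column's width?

3392 / 16 = 212 px per column.
With no gutters, 13 columns span 13·212 = 2756 px.
2756 − 3·40 = 2636; ÷4 gives d = 659 px.

659 px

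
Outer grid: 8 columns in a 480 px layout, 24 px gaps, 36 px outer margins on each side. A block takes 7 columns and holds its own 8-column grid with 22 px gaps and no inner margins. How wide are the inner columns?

Outer content = 480 − 2·36 = 408 px.
Subtracting 7 gaps of 24 leaves 240 for 8 columns, so c = 30 px.
7 columns plus 6 gaps: 210 + 144 = 354 px.
8d + 7·22 = 354 → 8d = 200 → d = 25 px.

25 px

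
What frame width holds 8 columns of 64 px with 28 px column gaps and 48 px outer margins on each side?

804 px

Total width: 2·48 + 8·64 + 7·28 = 804 px.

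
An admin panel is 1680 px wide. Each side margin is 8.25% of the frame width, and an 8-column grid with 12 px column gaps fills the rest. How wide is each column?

Each margin = 8.25% of 1680 = 138.6 px; content = 1680 − 2·138.6 = 1402.8 px.
1402.8 − 7·12 = 1318.8; ÷8 gives c = 164.85 px.

164.85 px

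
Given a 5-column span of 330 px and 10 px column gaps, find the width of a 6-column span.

398 px

5c + 4·10 = 330 → 5c = 290 → c = 58 px.
Span of 6: 6·58 + 5·10 = 348 + 50 = 398 px.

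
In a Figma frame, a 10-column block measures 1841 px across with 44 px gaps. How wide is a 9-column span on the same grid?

Subtracting 9 gaps of 44 leaves 1445 for 10 columns, so c = 144.5 px.
9-column span = 9·144.5 + 8·44 = 1652.5 px.

1652.5 px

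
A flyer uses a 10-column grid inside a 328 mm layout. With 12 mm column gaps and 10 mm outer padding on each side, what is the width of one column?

20 mm

Take off 20 mm of margins, leaving 308 mm.
308 − 9·12 = 200; ÷10 gives c = 20 mm.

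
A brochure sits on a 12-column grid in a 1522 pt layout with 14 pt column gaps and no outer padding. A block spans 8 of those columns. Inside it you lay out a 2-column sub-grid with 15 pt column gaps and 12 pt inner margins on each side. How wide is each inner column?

12c + 11·14 = 1522 → 12c = 1368 → c = 114 pt.
8-column span = 8·114 + 7·14 = 1010 pt.
Inner content = 1010 − 2·12 = 986 pt.
986 − 1·15 = 971; ÷2 gives d = 485.5 pt.

485.5 pt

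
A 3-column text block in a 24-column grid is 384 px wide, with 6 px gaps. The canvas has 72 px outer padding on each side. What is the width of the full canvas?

3258 px

3c + 2·6 = 384 → 3c = 372 → c = 124 px.
Total width: 2·72 + 24·124 + 23·6 = 3258 px.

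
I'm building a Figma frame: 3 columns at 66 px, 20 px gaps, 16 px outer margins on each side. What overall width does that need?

270 px

Total width: 2·16 + 3·66 + 2·20 = 270 px.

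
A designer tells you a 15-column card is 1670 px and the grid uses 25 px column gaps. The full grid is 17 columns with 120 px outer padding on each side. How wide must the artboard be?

15c + 14·25 = 1670 → 15c = 1320 → c = 88 px.
Total width: 2·120 + 17·88 + 16·25 = 2136 px.

2136 px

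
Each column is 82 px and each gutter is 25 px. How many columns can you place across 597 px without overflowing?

k columns need k·82 + (k−1)·25 = k·107 − 25.
k·107 − 25 ≤ 597 → k ≤ 622 / 107 ≈ 5.81, so k = 5.

5 columns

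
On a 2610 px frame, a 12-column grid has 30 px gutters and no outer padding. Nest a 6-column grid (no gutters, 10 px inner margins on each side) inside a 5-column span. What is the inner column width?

175 px

12 columns + 11 gutters: 12c + 11·30 = 2610.
12c = 2610 − 330 = 2280, so c = 190 px.
5-column span = 5·190 + 4·30 = 1070 px.
Inner content = 1070 − 2·10 = 1050 px.
With no gutters, each column is 1050/6 = 175 px.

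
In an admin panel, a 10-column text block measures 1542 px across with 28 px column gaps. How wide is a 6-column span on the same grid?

914 px

10 columns + 9 column gaps: 10c + 9·28 = 1542.
10c = 1542 − 252 = 1290, so c = 129 px.
Span of 6: 6·129 + 5·28 = 774 + 140 = 914 px.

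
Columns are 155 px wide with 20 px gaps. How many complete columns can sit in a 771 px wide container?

4 columns

Each extra column adds 155 + 20 = 175 px.
(771 + 20) / 175 = 4.52, so 4 columns fit.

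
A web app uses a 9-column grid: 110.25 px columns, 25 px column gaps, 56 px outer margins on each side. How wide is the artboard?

Adding margins, columns and gutters: 112 + 992.25 + 200 = 1304.25 px.

1304.25 px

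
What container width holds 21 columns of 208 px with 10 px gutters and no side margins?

Total width: 21·208 + 20·10 = 4568 px.

4568 px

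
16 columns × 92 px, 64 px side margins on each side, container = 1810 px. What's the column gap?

Inside the margins: 1810 − 128 = 1682 px.
Columns use 1472 px, leaving 210 px across 15 column gaps = 14 px each.

14 px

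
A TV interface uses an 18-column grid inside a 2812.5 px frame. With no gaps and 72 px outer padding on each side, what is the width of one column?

Content width = 2812.5 − 2·72 = 2668.5 px.
2668.5 / 18 = 148.25 px per column.

148.25 px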